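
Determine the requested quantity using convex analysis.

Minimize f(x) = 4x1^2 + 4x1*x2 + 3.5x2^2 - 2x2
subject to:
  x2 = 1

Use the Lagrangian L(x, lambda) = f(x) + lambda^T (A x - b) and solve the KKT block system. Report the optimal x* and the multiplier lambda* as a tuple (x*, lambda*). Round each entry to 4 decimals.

Form the Lagrangian:
  L(x, lambda) = (1/2) x^T Q x + c^T x + lambda^T (A x - b)
Stationarity (grad_x L = 0): Q x + c + A^T lambda = 0.
Primal feasibility: A x = b.

This gives the KKT block system:
  [ Q   A^T ] [ x     ]   [-c ]
  [ A    0  ] [ lambda ] = [ b ]

Solving the linear system:
  x*      = (-0.5, 1)
  lambda* = (-3)
  f(x*)   = 0.5

x* = (-0.5, 1), lambda* = (-3)


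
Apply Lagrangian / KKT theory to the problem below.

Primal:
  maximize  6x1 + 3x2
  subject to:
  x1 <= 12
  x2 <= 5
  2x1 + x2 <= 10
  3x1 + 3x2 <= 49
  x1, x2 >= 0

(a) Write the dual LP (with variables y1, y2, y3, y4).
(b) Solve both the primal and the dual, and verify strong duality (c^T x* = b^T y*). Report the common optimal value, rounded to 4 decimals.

The standard primal-dual pair for 'max c^T x s.t. A x <= b, x >= 0' is:
  Dual:  min b^T y  s.t.  A^T y >= c,  y >= 0.

So the dual LP is:
  minimize  12y1 + 5y2 + 10y3 + 49y4
  subject to:
    y1 + 2y3 + 3y4 >= 6
    y2 + y3 + 3y4 >= 3
    y1, y2, y3, y4 >= 0

Solving the primal: x* = (5, 0).
  primal value c^T x* = 30.
Solving the dual: y* = (0, 0, 3, 0).
  dual value b^T y* = 30.
Strong duality: c^T x* = b^T y*. Confirmed.

30


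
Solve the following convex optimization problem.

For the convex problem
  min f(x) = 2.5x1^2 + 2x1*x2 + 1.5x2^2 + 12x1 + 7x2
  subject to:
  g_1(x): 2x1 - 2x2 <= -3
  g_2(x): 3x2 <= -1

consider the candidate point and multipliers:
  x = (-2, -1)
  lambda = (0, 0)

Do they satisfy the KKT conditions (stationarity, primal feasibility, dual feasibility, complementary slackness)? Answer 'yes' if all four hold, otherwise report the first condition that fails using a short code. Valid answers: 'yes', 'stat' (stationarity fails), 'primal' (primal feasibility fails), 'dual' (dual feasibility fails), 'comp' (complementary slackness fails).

Gradient of f: grad f(x) = Q x + c = (0, 0)
Constraint values g_i(x) = a_i^T x - b_i:
  g_1((-2, -1)) = 1
  g_2((-2, -1)) = -2
Stationarity residual: grad f(x) + sum_i lambda_i a_i = (0, 0)
  -> stationarity OK
Primal feasibility (all g_i <= 0): FAILS
Dual feasibility (all lambda_i >= 0): OK
Complementary slackness (lambda_i * g_i(x) = 0 for all i): OK

Verdict: the first failing condition is primal_feasibility -> primal.

primal


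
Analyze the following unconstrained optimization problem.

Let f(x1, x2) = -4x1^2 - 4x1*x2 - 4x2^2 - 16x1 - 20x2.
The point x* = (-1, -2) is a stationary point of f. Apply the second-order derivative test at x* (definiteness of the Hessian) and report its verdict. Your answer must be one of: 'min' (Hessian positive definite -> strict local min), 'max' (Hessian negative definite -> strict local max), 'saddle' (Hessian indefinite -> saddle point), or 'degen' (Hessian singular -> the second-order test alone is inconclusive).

Compute the Hessian H = grad^2 f:
  H = [[-8, -4], [-4, -8]]
Verify stationarity: grad f(x*) = H x* + g = (0, 0).
Eigenvalues of H: -12, -4.
Both eigenvalues < 0, so H is negative definite -> x* is a strict local max.

max


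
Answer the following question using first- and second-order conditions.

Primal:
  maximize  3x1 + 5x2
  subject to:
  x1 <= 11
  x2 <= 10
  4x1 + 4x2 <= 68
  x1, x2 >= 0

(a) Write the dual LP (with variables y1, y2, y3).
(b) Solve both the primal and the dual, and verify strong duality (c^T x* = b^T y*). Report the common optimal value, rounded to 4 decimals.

The standard primal-dual pair for 'max c^T x s.t. A x <= b, x >= 0' is:
  Dual:  min b^T y  s.t.  A^T y >= c,  y >= 0.

So the dual LP is:
  minimize  11y1 + 10y2 + 68y3
  subject to:
    y1 + 4y3 >= 3
    y2 + 4y3 >= 5
    y1, y2, y3 >= 0

Solving the primal: x* = (7, 10).
  primal value c^T x* = 71.
Solving the dual: y* = (0, 2, 0.75).
  dual value b^T y* = 71.
Strong duality: c^T x* = b^T y*. Confirmed.

71


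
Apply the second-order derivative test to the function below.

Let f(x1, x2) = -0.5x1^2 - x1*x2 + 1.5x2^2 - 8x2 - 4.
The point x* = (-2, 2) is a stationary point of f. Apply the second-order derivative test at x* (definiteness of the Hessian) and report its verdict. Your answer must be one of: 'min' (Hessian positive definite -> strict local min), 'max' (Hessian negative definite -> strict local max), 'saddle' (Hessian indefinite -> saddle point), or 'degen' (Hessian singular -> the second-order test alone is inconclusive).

Compute the Hessian H = grad^2 f:
  H = [[-1, -1], [-1, 3]]
Verify stationarity: grad f(x*) = H x* + g = (0, 0).
Eigenvalues of H: -1.2361, 3.2361.
Eigenvalues have mixed signs, so H is indefinite -> x* is a saddle point.

saddle


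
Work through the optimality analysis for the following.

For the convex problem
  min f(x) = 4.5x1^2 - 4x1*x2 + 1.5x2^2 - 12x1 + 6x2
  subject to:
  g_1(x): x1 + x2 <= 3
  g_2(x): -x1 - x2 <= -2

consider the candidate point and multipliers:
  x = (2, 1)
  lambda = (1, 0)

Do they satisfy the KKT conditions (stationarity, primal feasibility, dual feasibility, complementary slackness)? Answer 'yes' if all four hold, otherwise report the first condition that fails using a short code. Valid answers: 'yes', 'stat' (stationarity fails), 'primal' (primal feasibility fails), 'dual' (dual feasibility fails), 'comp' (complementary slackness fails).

Gradient of f: grad f(x) = Q x + c = (2, 1)
Constraint values g_i(x) = a_i^T x - b_i:
  g_1((2, 1)) = 0
  g_2((2, 1)) = -1
Stationarity residual: grad f(x) + sum_i lambda_i a_i = (3, 2)
  -> stationarity FAILS
Primal feasibility (all g_i <= 0): OK
Dual feasibility (all lambda_i >= 0): OK
Complementary slackness (lambda_i * g_i(x) = 0 for all i): OK

Verdict: the first failing condition is stationarity -> stat.

stat


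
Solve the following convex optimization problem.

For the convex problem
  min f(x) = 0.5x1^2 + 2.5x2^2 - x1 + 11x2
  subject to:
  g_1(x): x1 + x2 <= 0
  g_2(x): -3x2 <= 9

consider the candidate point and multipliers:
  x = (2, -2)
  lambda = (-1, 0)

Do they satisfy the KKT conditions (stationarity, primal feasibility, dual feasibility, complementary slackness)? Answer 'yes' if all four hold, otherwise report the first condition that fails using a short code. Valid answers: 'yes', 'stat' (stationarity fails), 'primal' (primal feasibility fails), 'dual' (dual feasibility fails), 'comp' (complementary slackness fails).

Gradient of f: grad f(x) = Q x + c = (1, 1)
Constraint values g_i(x) = a_i^T x - b_i:
  g_1((2, -2)) = 0
  g_2((2, -2)) = -3
Stationarity residual: grad f(x) + sum_i lambda_i a_i = (0, 0)
  -> stationarity OK
Primal feasibility (all g_i <= 0): OK
Dual feasibility (all lambda_i >= 0): FAILS
Complementary slackness (lambda_i * g_i(x) = 0 for all i): OK

Verdict: the first failing condition is dual_feasibility -> dual.

dual


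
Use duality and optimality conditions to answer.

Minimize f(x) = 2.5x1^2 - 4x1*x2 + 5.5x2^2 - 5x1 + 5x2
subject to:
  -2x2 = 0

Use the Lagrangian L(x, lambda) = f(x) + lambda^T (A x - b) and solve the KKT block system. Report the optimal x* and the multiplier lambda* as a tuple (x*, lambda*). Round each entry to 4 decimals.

Form the Lagrangian:
  L(x, lambda) = (1/2) x^T Q x + c^T x + lambda^T (A x - b)
Stationarity (grad_x L = 0): Q x + c + A^T lambda = 0.
Primal feasibility: A x = b.

This gives the KKT block system:
  [ Q   A^T ] [ x     ]   [-c ]
  [ A    0  ] [ lambda ] = [ b ]

Solving the linear system:
  x*      = (1, 0)
  lambda* = (0.5)
  f(x*)   = -2.5

x* = (1, 0), lambda* = (0.5)


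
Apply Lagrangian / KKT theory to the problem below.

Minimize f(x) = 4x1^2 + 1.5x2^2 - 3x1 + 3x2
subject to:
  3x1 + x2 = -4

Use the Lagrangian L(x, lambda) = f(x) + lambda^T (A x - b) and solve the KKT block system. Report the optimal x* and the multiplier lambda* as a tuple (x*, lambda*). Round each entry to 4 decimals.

Form the Lagrangian:
  L(x, lambda) = (1/2) x^T Q x + c^T x + lambda^T (A x - b)
Stationarity (grad_x L = 0): Q x + c + A^T lambda = 0.
Primal feasibility: A x = b.

This gives the KKT block system:
  [ Q   A^T ] [ x     ]   [-c ]
  [ A    0  ] [ lambda ] = [ b ]

Solving the linear system:
  x*      = (-0.6857, -1.9429)
  lambda* = (2.8286)
  f(x*)   = 3.7714

x* = (-0.6857, -1.9429), lambda* = (2.8286)


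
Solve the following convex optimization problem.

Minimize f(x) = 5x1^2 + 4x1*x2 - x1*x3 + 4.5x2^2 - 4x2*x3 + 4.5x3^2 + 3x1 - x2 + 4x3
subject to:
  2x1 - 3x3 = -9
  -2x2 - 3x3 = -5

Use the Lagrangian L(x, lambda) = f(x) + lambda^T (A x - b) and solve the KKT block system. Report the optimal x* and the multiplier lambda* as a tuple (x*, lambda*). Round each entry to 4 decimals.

Form the Lagrangian:
  L(x, lambda) = (1/2) x^T Q x + c^T x + lambda^T (A x - b)
Stationarity (grad_x L = 0): Q x + c + A^T lambda = 0.
Primal feasibility: A x = b.

This gives the KKT block system:
  [ Q   A^T ] [ x     ]   [-c ]
  [ A    0  ] [ lambda ] = [ b ]

Solving the linear system:
  x*      = (-2.5789, 0.5789, 1.2807)
  lambda* = (10.8772, -5.614)
  f(x*)   = 33.3158

x* = (-2.5789, 0.5789, 1.2807), lambda* = (10.8772, -5.614)


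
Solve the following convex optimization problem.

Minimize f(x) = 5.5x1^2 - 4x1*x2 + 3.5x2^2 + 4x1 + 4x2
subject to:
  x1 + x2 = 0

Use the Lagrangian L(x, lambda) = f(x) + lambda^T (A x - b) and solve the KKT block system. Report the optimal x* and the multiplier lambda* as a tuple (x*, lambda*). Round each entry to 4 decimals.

Form the Lagrangian:
  L(x, lambda) = (1/2) x^T Q x + c^T x + lambda^T (A x - b)
Stationarity (grad_x L = 0): Q x + c + A^T lambda = 0.
Primal feasibility: A x = b.

This gives the KKT block system:
  [ Q   A^T ] [ x     ]   [-c ]
  [ A    0  ] [ lambda ] = [ b ]

Solving the linear system:
  x*      = (0, 0)
  lambda* = (-4)
  f(x*)   = 0

x* = (0, 0), lambda* = (-4)


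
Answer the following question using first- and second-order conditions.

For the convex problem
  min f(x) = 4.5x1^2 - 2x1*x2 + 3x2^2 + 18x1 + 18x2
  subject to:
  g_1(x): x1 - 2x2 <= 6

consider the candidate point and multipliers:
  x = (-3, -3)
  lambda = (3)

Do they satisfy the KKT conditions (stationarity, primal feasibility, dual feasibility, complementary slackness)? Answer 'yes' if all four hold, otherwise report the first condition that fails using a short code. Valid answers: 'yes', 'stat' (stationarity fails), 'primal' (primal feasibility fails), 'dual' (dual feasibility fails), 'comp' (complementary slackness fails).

Gradient of f: grad f(x) = Q x + c = (-3, 6)
Constraint values g_i(x) = a_i^T x - b_i:
  g_1((-3, -3)) = -3
Stationarity residual: grad f(x) + sum_i lambda_i a_i = (0, 0)
  -> stationarity OK
Primal feasibility (all g_i <= 0): OK
Dual feasibility (all lambda_i >= 0): OK
Complementary slackness (lambda_i * g_i(x) = 0 for all i): FAILS

Verdict: the first failing condition is complementary_slackness -> comp.

comp


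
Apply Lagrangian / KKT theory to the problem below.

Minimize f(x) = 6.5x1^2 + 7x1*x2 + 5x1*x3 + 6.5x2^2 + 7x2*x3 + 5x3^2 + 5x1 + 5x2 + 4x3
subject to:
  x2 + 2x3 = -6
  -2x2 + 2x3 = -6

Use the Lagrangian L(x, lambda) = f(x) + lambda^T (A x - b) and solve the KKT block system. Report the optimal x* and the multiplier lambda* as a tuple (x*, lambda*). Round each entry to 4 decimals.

Form the Lagrangian:
  L(x, lambda) = (1/2) x^T Q x + c^T x + lambda^T (A x - b)
Stationarity (grad_x L = 0): Q x + c + A^T lambda = 0.
Primal feasibility: A x = b.

This gives the KKT block system:
  [ Q   A^T ] [ x     ]   [-c ]
  [ A    0  ] [ lambda ] = [ b ]

Solving the linear system:
  x*      = (0.7692, 0, -3)
  lambda* = (10.9231, 0.1538)
  f(x*)   = 29.1538

x* = (0.7692, 0, -3), lambda* = (10.9231, 0.1538)


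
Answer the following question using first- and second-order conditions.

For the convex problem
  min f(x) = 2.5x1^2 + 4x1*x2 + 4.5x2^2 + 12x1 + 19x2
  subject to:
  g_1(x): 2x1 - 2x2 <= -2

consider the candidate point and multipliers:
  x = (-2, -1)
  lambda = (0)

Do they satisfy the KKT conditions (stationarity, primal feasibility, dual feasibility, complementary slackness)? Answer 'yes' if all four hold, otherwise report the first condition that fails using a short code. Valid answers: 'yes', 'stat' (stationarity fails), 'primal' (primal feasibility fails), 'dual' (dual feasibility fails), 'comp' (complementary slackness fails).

Gradient of f: grad f(x) = Q x + c = (-2, 2)
Constraint values g_i(x) = a_i^T x - b_i:
  g_1((-2, -1)) = 0
Stationarity residual: grad f(x) + sum_i lambda_i a_i = (-2, 2)
  -> stationarity FAILS
Primal feasibility (all g_i <= 0): OK
Dual feasibility (all lambda_i >= 0): OK
Complementary slackness (lambda_i * g_i(x) = 0 for all i): OK

Verdict: the first failing condition is stationarity -> stat.

stat


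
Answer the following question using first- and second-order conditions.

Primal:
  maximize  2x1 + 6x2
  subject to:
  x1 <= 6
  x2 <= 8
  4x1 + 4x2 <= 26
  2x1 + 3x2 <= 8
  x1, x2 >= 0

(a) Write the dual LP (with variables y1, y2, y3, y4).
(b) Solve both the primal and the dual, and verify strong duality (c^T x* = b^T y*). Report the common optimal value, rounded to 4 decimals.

The standard primal-dual pair for 'max c^T x s.t. A x <= b, x >= 0' is:
  Dual:  min b^T y  s.t.  A^T y >= c,  y >= 0.

So the dual LP is:
  minimize  6y1 + 8y2 + 26y3 + 8y4
  subject to:
    y1 + 4y3 + 2y4 >= 2
    y2 + 4y3 + 3y4 >= 6
    y1, y2, y3, y4 >= 0

Solving the primal: x* = (0, 2.6667).
  primal value c^T x* = 16.
Solving the dual: y* = (0, 0, 0, 2).
  dual value b^T y* = 16.
Strong duality: c^T x* = b^T y*. Confirmed.

16


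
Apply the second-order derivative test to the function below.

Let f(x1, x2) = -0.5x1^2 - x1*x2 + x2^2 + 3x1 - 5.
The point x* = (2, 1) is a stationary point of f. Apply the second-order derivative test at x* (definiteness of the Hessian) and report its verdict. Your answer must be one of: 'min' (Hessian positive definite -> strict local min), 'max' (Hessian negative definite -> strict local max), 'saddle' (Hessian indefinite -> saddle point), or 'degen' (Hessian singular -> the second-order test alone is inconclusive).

Compute the Hessian H = grad^2 f:
  H = [[-1, -1], [-1, 2]]
Verify stationarity: grad f(x*) = H x* + g = (0, 0).
Eigenvalues of H: -1.3028, 2.3028.
Eigenvalues have mixed signs, so H is indefinite -> x* is a saddle point.

saddle


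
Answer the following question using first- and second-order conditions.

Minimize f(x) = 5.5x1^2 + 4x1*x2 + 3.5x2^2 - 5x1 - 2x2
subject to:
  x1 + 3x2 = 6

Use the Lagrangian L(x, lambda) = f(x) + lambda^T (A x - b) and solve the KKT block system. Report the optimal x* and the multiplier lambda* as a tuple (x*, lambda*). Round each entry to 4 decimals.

Form the Lagrangian:
  L(x, lambda) = (1/2) x^T Q x + c^T x + lambda^T (A x - b)
Stationarity (grad_x L = 0): Q x + c + A^T lambda = 0.
Primal feasibility: A x = b.

This gives the KKT block system:
  [ Q   A^T ] [ x     ]   [-c ]
  [ A    0  ] [ lambda ] = [ b ]

Solving the linear system:
  x*      = (0.1098, 1.9634)
  lambda* = (-4.061)
  f(x*)   = 9.9451

x* = (0.1098, 1.9634), lambda* = (-4.061)


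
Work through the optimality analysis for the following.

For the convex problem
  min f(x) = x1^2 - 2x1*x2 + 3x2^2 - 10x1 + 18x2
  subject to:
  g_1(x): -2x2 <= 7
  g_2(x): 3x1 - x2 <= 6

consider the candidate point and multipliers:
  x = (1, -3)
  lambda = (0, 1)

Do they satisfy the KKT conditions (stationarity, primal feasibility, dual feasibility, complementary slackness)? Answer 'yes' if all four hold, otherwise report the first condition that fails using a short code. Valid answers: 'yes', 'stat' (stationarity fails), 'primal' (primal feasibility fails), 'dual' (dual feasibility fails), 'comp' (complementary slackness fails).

Gradient of f: grad f(x) = Q x + c = (-2, -2)
Constraint values g_i(x) = a_i^T x - b_i:
  g_1((1, -3)) = -1
  g_2((1, -3)) = 0
Stationarity residual: grad f(x) + sum_i lambda_i a_i = (1, -3)
  -> stationarity FAILS
Primal feasibility (all g_i <= 0): OK
Dual feasibility (all lambda_i >= 0): OK
Complementary slackness (lambda_i * g_i(x) = 0 for all i): OK

Verdict: the first failing condition is stationarity -> stat.

stat


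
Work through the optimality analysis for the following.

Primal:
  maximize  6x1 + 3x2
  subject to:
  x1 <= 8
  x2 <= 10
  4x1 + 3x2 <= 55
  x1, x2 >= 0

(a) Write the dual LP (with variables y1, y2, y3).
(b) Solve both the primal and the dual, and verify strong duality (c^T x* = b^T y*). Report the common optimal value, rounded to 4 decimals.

The standard primal-dual pair for 'max c^T x s.t. A x <= b, x >= 0' is:
  Dual:  min b^T y  s.t.  A^T y >= c,  y >= 0.

So the dual LP is:
  minimize  8y1 + 10y2 + 55y3
  subject to:
    y1 + 4y3 >= 6
    y2 + 3y3 >= 3
    y1, y2, y3 >= 0

Solving the primal: x* = (8, 7.6667).
  primal value c^T x* = 71.
Solving the dual: y* = (2, 0, 1).
  dual value b^T y* = 71.
Strong duality: c^T x* = b^T y*. Confirmed.

71


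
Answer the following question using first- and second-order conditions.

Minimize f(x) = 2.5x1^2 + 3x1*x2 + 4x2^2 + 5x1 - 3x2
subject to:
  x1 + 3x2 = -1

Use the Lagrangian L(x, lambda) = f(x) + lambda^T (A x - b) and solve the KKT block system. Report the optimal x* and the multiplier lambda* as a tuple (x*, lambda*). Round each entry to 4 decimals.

Form the Lagrangian:
  L(x, lambda) = (1/2) x^T Q x + c^T x + lambda^T (A x - b)
Stationarity (grad_x L = 0): Q x + c + A^T lambda = 0.
Primal feasibility: A x = b.

This gives the KKT block system:
  [ Q   A^T ] [ x     ]   [-c ]
  [ A    0  ] [ lambda ] = [ b ]

Solving the linear system:
  x*      = (-1.5143, 0.1714)
  lambda* = (2.0571)
  f(x*)   = -3.0143

x* = (-1.5143, 0.1714), lambda* = (2.0571)


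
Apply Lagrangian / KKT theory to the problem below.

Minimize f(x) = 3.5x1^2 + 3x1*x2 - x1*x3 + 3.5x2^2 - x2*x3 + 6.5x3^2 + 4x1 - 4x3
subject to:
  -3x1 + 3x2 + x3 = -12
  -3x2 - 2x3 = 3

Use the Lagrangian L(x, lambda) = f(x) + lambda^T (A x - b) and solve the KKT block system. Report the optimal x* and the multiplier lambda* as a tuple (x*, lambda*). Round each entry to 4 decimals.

Form the Lagrangian:
  L(x, lambda) = (1/2) x^T Q x + c^T x + lambda^T (A x - b)
Stationarity (grad_x L = 0): Q x + c + A^T lambda = 0.
Primal feasibility: A x = b.

This gives the KKT block system:
  [ Q   A^T ] [ x     ]   [-c ]
  [ A    0  ] [ lambda ] = [ b ]

Solving the linear system:
  x*      = (2.7582, -1.4835, 0.7253)
  lambda* = (6.044, 5.0989)
  f(x*)   = 32.6813

x* = (2.7582, -1.4835, 0.7253), lambda* = (6.044, 5.0989)


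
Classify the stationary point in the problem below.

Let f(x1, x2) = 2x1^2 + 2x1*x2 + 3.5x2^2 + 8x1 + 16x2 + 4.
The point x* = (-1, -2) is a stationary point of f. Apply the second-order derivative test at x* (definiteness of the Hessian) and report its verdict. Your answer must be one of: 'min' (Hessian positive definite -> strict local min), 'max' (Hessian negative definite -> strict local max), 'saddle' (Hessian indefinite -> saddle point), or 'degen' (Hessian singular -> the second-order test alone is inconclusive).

Compute the Hessian H = grad^2 f:
  H = [[4, 2], [2, 7]]
Verify stationarity: grad f(x*) = H x* + g = (0, 0).
Eigenvalues of H: 3, 8.
Both eigenvalues > 0, so H is positive definite -> x* is a strict local min.

min


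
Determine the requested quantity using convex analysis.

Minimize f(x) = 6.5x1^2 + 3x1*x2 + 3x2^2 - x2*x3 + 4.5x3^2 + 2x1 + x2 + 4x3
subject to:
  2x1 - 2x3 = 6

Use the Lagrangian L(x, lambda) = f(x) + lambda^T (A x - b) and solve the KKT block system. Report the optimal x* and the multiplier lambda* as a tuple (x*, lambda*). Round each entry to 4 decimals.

Form the Lagrangian:
  L(x, lambda) = (1/2) x^T Q x + c^T x + lambda^T (A x - b)
Stationarity (grad_x L = 0): Q x + c + A^T lambda = 0.
Primal feasibility: A x = b.

This gives the KKT block system:
  [ Q   A^T ] [ x     ]   [-c ]
  [ A    0  ] [ lambda ] = [ b ]

Solving the linear system:
  x*      = (1.0469, -1.0156, -1.9531)
  lambda* = (-6.2812)
  f(x*)   = 15.4766

x* = (1.0469, -1.0156, -1.9531), lambda* = (-6.2812)


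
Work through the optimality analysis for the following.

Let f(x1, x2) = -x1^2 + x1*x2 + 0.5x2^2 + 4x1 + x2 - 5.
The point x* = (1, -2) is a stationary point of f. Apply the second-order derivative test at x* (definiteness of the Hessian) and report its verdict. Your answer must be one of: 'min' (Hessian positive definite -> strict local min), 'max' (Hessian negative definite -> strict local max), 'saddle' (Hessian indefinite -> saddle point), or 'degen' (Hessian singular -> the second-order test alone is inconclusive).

Compute the Hessian H = grad^2 f:
  H = [[-2, 1], [1, 1]]
Verify stationarity: grad f(x*) = H x* + g = (0, 0).
Eigenvalues of H: -2.3028, 1.3028.
Eigenvalues have mixed signs, so H is indefinite -> x* is a saddle point.

saddle


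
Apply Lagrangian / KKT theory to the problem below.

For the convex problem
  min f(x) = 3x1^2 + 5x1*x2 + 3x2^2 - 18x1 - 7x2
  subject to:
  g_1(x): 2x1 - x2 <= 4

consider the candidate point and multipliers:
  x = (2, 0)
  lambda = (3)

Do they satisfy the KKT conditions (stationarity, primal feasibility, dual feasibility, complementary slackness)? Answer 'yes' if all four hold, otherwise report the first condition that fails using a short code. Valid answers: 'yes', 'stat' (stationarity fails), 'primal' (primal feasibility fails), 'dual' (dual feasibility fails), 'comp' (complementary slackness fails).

Gradient of f: grad f(x) = Q x + c = (-6, 3)
Constraint values g_i(x) = a_i^T x - b_i:
  g_1((2, 0)) = 0
Stationarity residual: grad f(x) + sum_i lambda_i a_i = (0, 0)
  -> stationarity OK
Primal feasibility (all g_i <= 0): OK
Dual feasibility (all lambda_i >= 0): OK
Complementary slackness (lambda_i * g_i(x) = 0 for all i): OK

Verdict: yes, KKT holds.

yes


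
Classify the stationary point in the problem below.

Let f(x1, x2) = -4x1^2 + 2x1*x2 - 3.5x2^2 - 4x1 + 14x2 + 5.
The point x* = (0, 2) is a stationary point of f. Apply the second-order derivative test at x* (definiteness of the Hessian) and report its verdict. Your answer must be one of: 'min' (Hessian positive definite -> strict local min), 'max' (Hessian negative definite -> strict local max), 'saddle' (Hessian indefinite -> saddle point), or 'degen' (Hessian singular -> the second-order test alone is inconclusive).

Compute the Hessian H = grad^2 f:
  H = [[-8, 2], [2, -7]]
Verify stationarity: grad f(x*) = H x* + g = (0, 0).
Eigenvalues of H: -9.5616, -5.4384.
Both eigenvalues < 0, so H is negative definite -> x* is a strict local max.

max


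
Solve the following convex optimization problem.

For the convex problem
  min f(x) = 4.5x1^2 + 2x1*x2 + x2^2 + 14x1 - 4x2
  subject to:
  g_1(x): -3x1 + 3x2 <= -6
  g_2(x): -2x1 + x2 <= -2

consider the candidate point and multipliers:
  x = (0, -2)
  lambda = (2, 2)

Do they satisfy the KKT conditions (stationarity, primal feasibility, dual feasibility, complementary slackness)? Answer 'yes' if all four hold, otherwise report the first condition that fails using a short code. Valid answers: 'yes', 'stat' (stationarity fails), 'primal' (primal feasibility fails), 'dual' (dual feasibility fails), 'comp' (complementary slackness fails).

Gradient of f: grad f(x) = Q x + c = (10, -8)
Constraint values g_i(x) = a_i^T x - b_i:
  g_1((0, -2)) = 0
  g_2((0, -2)) = 0
Stationarity residual: grad f(x) + sum_i lambda_i a_i = (0, 0)
  -> stationarity OK
Primal feasibility (all g_i <= 0): OK
Dual feasibility (all lambda_i >= 0): OK
Complementary slackness (lambda_i * g_i(x) = 0 for all i): OK

Verdict: yes, KKT holds.

yes


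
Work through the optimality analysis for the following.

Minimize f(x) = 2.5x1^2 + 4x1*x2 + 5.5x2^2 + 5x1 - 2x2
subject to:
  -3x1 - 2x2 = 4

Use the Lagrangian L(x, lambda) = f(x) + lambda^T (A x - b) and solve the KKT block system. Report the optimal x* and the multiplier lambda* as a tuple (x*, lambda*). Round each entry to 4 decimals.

Form the Lagrangian:
  L(x, lambda) = (1/2) x^T Q x + c^T x + lambda^T (A x - b)
Stationarity (grad_x L = 0): Q x + c + A^T lambda = 0.
Primal feasibility: A x = b.

This gives the KKT block system:
  [ Q   A^T ] [ x     ]   [-c ]
  [ A    0  ] [ lambda ] = [ b ]

Solving the linear system:
  x*      = (-1.8592, 0.7887)
  lambda* = (-0.3803)
  f(x*)   = -4.6761

x* = (-1.8592, 0.7887), lambda* = (-0.3803)


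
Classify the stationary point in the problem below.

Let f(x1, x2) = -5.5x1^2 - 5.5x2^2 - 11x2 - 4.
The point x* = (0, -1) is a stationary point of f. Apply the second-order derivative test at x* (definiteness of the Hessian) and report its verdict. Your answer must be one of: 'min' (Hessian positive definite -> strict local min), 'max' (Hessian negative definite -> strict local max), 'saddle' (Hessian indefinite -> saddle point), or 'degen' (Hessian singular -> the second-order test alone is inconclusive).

Compute the Hessian H = grad^2 f:
  H = [[-11, 0], [0, -11]]
Verify stationarity: grad f(x*) = H x* + g = (0, 0).
Eigenvalues of H: -11, -11.
Both eigenvalues < 0, so H is negative definite -> x* is a strict local max.

max


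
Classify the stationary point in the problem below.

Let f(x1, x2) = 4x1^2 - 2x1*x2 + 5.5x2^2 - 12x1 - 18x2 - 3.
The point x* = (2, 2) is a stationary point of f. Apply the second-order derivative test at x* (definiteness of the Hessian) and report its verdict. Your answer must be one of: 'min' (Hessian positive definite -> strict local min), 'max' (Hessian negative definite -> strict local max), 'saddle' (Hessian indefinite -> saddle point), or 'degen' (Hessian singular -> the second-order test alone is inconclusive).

Compute the Hessian H = grad^2 f:
  H = [[8, -2], [-2, 11]]
Verify stationarity: grad f(x*) = H x* + g = (0, 0).
Eigenvalues of H: 7, 12.
Both eigenvalues > 0, so H is positive definite -> x* is a strict local min.

min


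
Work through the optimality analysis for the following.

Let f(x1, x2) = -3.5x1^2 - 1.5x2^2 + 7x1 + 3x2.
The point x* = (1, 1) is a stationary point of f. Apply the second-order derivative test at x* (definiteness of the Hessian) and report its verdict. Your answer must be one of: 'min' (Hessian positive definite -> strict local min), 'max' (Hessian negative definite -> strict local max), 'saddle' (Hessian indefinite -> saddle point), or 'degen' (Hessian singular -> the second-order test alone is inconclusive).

Compute the Hessian H = grad^2 f:
  H = [[-7, 0], [0, -3]]
Verify stationarity: grad f(x*) = H x* + g = (0, 0).
Eigenvalues of H: -7, -3.
Both eigenvalues < 0, so H is negative definite -> x* is a strict local max.

max


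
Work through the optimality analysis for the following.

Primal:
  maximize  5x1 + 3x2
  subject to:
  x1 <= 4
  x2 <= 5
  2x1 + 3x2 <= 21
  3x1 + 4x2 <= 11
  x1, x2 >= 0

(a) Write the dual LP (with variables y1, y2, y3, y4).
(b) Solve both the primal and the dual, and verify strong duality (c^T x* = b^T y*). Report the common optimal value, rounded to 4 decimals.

The standard primal-dual pair for 'max c^T x s.t. A x <= b, x >= 0' is:
  Dual:  min b^T y  s.t.  A^T y >= c,  y >= 0.

So the dual LP is:
  minimize  4y1 + 5y2 + 21y3 + 11y4
  subject to:
    y1 + 2y3 + 3y4 >= 5
    y2 + 3y3 + 4y4 >= 3
    y1, y2, y3, y4 >= 0

Solving the primal: x* = (3.6667, 0).
  primal value c^T x* = 18.3333.
Solving the dual: y* = (0, 0, 0, 1.6667).
  dual value b^T y* = 18.3333.
Strong duality: c^T x* = b^T y*. Confirmed.

18.3333


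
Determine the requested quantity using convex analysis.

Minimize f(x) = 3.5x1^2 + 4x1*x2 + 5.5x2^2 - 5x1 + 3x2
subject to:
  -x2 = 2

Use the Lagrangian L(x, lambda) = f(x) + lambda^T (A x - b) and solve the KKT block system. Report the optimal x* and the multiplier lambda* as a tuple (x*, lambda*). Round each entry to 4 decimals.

Form the Lagrangian:
  L(x, lambda) = (1/2) x^T Q x + c^T x + lambda^T (A x - b)
Stationarity (grad_x L = 0): Q x + c + A^T lambda = 0.
Primal feasibility: A x = b.

This gives the KKT block system:
  [ Q   A^T ] [ x     ]   [-c ]
  [ A    0  ] [ lambda ] = [ b ]

Solving the linear system:
  x*      = (1.8571, -2)
  lambda* = (-11.5714)
  f(x*)   = 3.9286

x* = (1.8571, -2), lambda* = (-11.5714)


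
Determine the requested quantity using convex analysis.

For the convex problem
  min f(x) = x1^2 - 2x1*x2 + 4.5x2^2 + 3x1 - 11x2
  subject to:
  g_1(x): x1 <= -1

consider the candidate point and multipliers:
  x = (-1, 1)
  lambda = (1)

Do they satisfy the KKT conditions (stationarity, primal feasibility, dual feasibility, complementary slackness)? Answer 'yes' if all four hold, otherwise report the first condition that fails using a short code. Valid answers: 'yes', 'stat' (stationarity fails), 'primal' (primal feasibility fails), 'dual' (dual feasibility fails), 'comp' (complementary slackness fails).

Gradient of f: grad f(x) = Q x + c = (-1, 0)
Constraint values g_i(x) = a_i^T x - b_i:
  g_1((-1, 1)) = 0
Stationarity residual: grad f(x) + sum_i lambda_i a_i = (0, 0)
  -> stationarity OK
Primal feasibility (all g_i <= 0): OK
Dual feasibility (all lambda_i >= 0): OK
Complementary slackness (lambda_i * g_i(x) = 0 for all i): OK

Verdict: yes, KKT holds.

yes


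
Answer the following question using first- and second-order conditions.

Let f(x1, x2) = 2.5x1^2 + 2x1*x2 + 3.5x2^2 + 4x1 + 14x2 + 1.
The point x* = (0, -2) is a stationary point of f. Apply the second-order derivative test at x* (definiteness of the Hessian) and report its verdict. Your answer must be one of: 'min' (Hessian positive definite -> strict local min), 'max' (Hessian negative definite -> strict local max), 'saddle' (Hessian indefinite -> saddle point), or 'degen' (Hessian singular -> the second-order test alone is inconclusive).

Compute the Hessian H = grad^2 f:
  H = [[5, 2], [2, 7]]
Verify stationarity: grad f(x*) = H x* + g = (0, 0).
Eigenvalues of H: 3.7639, 8.2361.
Both eigenvalues > 0, so H is positive definite -> x* is a strict local min.

min


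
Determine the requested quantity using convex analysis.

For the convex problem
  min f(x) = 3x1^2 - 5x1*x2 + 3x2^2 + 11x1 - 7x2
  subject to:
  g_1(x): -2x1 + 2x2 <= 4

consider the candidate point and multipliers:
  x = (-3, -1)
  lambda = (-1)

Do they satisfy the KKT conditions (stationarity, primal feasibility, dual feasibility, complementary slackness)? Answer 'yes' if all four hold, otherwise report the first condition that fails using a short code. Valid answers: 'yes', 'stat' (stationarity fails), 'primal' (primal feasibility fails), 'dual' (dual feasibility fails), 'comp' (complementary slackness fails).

Gradient of f: grad f(x) = Q x + c = (-2, 2)
Constraint values g_i(x) = a_i^T x - b_i:
  g_1((-3, -1)) = 0
Stationarity residual: grad f(x) + sum_i lambda_i a_i = (0, 0)
  -> stationarity OK
Primal feasibility (all g_i <= 0): OK
Dual feasibility (all lambda_i >= 0): FAILS
Complementary slackness (lambda_i * g_i(x) = 0 for all i): OK

Verdict: the first failing condition is dual_feasibility -> dual.

dual


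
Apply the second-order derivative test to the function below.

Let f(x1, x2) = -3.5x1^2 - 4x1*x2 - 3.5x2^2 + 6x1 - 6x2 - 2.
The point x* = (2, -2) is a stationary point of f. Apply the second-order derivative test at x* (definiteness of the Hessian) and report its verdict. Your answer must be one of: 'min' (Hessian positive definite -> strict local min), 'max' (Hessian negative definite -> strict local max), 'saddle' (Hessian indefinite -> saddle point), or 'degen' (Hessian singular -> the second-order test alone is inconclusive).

Compute the Hessian H = grad^2 f:
  H = [[-7, -4], [-4, -7]]
Verify stationarity: grad f(x*) = H x* + g = (0, 0).
Eigenvalues of H: -11, -3.
Both eigenvalues < 0, so H is negative definite -> x* is a strict local max.

max


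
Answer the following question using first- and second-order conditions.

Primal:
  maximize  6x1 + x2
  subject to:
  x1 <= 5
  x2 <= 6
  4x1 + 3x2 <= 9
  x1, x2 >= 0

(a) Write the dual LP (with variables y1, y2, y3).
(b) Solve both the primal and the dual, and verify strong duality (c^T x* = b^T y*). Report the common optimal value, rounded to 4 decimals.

The standard primal-dual pair for 'max c^T x s.t. A x <= b, x >= 0' is:
  Dual:  min b^T y  s.t.  A^T y >= c,  y >= 0.

So the dual LP is:
  minimize  5y1 + 6y2 + 9y3
  subject to:
    y1 + 4y3 >= 6
    y2 + 3y3 >= 1
    y1, y2, y3 >= 0

Solving the primal: x* = (2.25, 0).
  primal value c^T x* = 13.5.
Solving the dual: y* = (0, 0, 1.5).
  dual value b^T y* = 13.5.
Strong duality: c^T x* = b^T y*. Confirmed.

13.5


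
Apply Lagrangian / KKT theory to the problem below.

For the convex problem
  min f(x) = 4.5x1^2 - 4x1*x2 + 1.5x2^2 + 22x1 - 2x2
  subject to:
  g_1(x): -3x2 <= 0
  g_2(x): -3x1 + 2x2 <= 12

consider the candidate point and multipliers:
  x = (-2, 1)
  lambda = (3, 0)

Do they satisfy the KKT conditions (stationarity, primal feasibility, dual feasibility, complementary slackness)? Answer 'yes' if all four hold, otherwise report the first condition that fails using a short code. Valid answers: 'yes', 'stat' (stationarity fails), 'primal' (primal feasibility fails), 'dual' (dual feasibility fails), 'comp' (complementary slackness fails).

Gradient of f: grad f(x) = Q x + c = (0, 9)
Constraint values g_i(x) = a_i^T x - b_i:
  g_1((-2, 1)) = -3
  g_2((-2, 1)) = -4
Stationarity residual: grad f(x) + sum_i lambda_i a_i = (0, 0)
  -> stationarity OK
Primal feasibility (all g_i <= 0): OK
Dual feasibility (all lambda_i >= 0): OK
Complementary slackness (lambda_i * g_i(x) = 0 for all i): FAILS

Verdict: the first failing condition is complementary_slackness -> comp.

comp


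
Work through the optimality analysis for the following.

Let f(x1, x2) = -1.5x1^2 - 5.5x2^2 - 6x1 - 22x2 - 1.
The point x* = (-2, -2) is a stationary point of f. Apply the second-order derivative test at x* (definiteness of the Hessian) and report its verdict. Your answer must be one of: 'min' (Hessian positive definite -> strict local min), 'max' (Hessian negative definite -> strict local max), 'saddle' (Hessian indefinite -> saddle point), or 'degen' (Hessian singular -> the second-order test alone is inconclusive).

Compute the Hessian H = grad^2 f:
  H = [[-3, 0], [0, -11]]
Verify stationarity: grad f(x*) = H x* + g = (0, 0).
Eigenvalues of H: -11, -3.
Both eigenvalues < 0, so H is negative definite -> x* is a strict local max.

max


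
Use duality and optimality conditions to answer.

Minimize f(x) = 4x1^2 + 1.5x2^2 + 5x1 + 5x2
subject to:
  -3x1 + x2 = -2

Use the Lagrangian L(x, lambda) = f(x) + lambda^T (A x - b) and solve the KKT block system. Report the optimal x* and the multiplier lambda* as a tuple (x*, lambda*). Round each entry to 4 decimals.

Form the Lagrangian:
  L(x, lambda) = (1/2) x^T Q x + c^T x + lambda^T (A x - b)
Stationarity (grad_x L = 0): Q x + c + A^T lambda = 0.
Primal feasibility: A x = b.

This gives the KKT block system:
  [ Q   A^T ] [ x     ]   [-c ]
  [ A    0  ] [ lambda ] = [ b ]

Solving the linear system:
  x*      = (-0.0571, -2.1714)
  lambda* = (1.5143)
  f(x*)   = -4.0571

x* = (-0.0571, -2.1714), lambda* = (1.5143)


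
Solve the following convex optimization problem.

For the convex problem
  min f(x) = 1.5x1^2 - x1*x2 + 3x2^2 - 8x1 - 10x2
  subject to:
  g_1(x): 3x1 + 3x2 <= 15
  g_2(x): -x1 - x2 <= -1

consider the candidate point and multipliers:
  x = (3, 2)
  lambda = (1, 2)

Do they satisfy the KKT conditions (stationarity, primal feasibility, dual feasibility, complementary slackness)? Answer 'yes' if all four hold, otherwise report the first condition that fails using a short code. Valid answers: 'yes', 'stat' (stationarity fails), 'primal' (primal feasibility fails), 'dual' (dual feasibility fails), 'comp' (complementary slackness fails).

Gradient of f: grad f(x) = Q x + c = (-1, -1)
Constraint values g_i(x) = a_i^T x - b_i:
  g_1((3, 2)) = 0
  g_2((3, 2)) = -4
Stationarity residual: grad f(x) + sum_i lambda_i a_i = (0, 0)
  -> stationarity OK
Primal feasibility (all g_i <= 0): OK
Dual feasibility (all lambda_i >= 0): OK
Complementary slackness (lambda_i * g_i(x) = 0 for all i): FAILS

Verdict: the first failing condition is complementary_slackness -> comp.

comp


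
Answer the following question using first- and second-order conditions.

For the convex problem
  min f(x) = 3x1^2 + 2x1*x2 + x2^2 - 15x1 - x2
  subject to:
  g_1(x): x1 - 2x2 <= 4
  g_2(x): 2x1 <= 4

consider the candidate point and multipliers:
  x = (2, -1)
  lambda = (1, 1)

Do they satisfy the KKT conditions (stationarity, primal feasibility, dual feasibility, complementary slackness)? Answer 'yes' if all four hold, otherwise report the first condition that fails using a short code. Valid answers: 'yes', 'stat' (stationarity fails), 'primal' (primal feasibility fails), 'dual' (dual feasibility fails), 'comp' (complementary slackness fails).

Gradient of f: grad f(x) = Q x + c = (-5, 1)
Constraint values g_i(x) = a_i^T x - b_i:
  g_1((2, -1)) = 0
  g_2((2, -1)) = 0
Stationarity residual: grad f(x) + sum_i lambda_i a_i = (-2, -1)
  -> stationarity FAILS
Primal feasibility (all g_i <= 0): OK
Dual feasibility (all lambda_i >= 0): OK
Complementary slackness (lambda_i * g_i(x) = 0 for all i): OK

Verdict: the first failing condition is stationarity -> stat.

stat


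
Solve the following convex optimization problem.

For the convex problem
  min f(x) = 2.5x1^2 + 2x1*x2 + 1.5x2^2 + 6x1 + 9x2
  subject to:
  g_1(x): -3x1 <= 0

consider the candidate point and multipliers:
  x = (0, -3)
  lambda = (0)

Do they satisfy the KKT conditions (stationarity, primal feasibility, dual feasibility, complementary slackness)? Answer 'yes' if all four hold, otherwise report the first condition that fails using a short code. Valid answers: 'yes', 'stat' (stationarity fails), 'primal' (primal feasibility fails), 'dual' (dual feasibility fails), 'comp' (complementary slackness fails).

Gradient of f: grad f(x) = Q x + c = (0, 0)
Constraint values g_i(x) = a_i^T x - b_i:
  g_1((0, -3)) = 0
Stationarity residual: grad f(x) + sum_i lambda_i a_i = (0, 0)
  -> stationarity OK
Primal feasibility (all g_i <= 0): OK
Dual feasibility (all lambda_i >= 0): OK
Complementary slackness (lambda_i * g_i(x) = 0 for all i): OK

Verdict: yes, KKT holds.

yes


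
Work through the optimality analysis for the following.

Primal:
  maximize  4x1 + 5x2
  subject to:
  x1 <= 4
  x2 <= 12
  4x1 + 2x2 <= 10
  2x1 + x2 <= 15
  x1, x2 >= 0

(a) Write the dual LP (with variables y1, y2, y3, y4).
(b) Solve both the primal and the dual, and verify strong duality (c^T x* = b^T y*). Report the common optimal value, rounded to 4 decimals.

The standard primal-dual pair for 'max c^T x s.t. A x <= b, x >= 0' is:
  Dual:  min b^T y  s.t.  A^T y >= c,  y >= 0.

So the dual LP is:
  minimize  4y1 + 12y2 + 10y3 + 15y4
  subject to:
    y1 + 4y3 + 2y4 >= 4
    y2 + 2y3 + y4 >= 5
    y1, y2, y3, y4 >= 0

Solving the primal: x* = (0, 5).
  primal value c^T x* = 25.
Solving the dual: y* = (0, 0, 2.5, 0).
  dual value b^T y* = 25.
Strong duality: c^T x* = b^T y*. Confirmed.

25


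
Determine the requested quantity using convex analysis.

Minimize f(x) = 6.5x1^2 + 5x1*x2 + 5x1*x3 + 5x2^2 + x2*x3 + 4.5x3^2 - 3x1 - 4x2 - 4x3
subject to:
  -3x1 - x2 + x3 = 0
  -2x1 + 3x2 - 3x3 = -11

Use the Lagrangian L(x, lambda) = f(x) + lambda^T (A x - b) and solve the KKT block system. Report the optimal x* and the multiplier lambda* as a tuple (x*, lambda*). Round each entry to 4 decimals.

Form the Lagrangian:
  L(x, lambda) = (1/2) x^T Q x + c^T x + lambda^T (A x - b)
Stationarity (grad_x L = 0): Q x + c + A^T lambda = 0.
Primal feasibility: A x = b.

This gives the KKT block system:
  [ Q   A^T ] [ x     ]   [-c ]
  [ A    0  ] [ lambda ] = [ b ]

Solving the linear system:
  x*      = (1, -1.5238, 1.4762)
  lambda* = (0.342, 4.368)
  f(x*)   = 22.619

x* = (1, -1.5238, 1.4762), lambda* = (0.342, 4.368)


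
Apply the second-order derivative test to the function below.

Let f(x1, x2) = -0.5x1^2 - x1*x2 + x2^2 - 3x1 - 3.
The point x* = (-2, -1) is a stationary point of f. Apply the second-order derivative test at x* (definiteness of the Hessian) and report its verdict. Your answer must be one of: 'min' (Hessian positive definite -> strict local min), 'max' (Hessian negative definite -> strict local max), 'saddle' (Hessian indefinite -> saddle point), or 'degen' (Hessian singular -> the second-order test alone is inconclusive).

Compute the Hessian H = grad^2 f:
  H = [[-1, -1], [-1, 2]]
Verify stationarity: grad f(x*) = H x* + g = (0, 0).
Eigenvalues of H: -1.3028, 2.3028.
Eigenvalues have mixed signs, so H is indefinite -> x* is a saddle point.

saddle
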